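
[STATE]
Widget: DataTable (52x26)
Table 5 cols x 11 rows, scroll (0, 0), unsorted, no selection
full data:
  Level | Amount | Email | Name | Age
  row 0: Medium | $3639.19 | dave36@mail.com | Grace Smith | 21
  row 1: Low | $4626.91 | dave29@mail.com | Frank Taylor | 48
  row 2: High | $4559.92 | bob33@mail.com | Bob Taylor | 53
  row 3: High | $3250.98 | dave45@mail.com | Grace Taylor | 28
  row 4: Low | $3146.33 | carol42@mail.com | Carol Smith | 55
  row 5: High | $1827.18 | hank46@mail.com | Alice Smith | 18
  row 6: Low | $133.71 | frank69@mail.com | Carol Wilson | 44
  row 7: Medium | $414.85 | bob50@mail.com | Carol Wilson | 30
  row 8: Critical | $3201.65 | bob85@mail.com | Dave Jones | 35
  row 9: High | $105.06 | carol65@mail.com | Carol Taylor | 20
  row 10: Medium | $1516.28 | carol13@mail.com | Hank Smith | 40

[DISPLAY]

Level   │Amount  │Email           │Name        │Age 
────────┼────────┼────────────────┼────────────┼─── 
Medium  │$3639.19│dave36@mail.com │Grace Smith │21  
Low     │$4626.91│dave29@mail.com │Frank Taylor│48  
High    │$4559.92│bob33@mail.com  │Bob Taylor  │53  
High    │$3250.98│dave45@mail.com │Grace Taylor│28  
Low     │$3146.33│carol42@mail.com│Carol Smith │55  
High    │$1827.18│hank46@mail.com │Alice Smith │18  
Low     │$133.71 │frank69@mail.com│Carol Wilson│44  
Medium  │$414.85 │bob50@mail.com  │Carol Wilson│30  
Critical│$3201.65│bob85@mail.com  │Dave Jones  │35  
High    │$105.06 │carol65@mail.com│Carol Taylor│20  
Medium  │$1516.28│carol13@mail.com│Hank Smith  │40  
                                                    
                                                    
                                                    
                                                    
                                                    
                                                    
                                                    
                                                    
                                                    
                                                    
                                                    
                                                    
                                                    


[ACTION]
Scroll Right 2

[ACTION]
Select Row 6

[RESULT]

Level   │Amount  │Email           │Name        │Age 
────────┼────────┼────────────────┼────────────┼─── 
Medium  │$3639.19│dave36@mail.com │Grace Smith │21  
Low     │$4626.91│dave29@mail.com │Frank Taylor│48  
High    │$4559.92│bob33@mail.com  │Bob Taylor  │53  
High    │$3250.98│dave45@mail.com │Grace Taylor│28  
Low     │$3146.33│carol42@mail.com│Carol Smith │55  
High    │$1827.18│hank46@mail.com │Alice Smith │18  
>ow     │$133.71 │frank69@mail.com│Carol Wilson│44  
Medium  │$414.85 │bob50@mail.com  │Carol Wilson│30  
Critical│$3201.65│bob85@mail.com  │Dave Jones  │35  
High    │$105.06 │carol65@mail.com│Carol Taylor│20  
Medium  │$1516.28│carol13@mail.com│Hank Smith  │40  
                                                    
                                                    
                                                    
                                                    
                                                    
                                                    
                                                    
                                                    
                                                    
                                                    
                                                    
                                                    
                                                    


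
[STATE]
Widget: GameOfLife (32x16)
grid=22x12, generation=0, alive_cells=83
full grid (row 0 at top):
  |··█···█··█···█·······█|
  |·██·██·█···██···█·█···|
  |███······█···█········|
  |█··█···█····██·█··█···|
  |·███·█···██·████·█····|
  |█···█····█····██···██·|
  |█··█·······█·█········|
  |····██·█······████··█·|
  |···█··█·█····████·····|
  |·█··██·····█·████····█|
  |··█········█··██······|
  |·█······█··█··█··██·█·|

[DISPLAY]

Gen: 0                          
··█···█··█···█·······█          
·██·██·█···██···█·█···          
███······█···█········          
█··█···█····██·█··█···          
·███·█···██·████·█····          
█···█····█····██···██·          
█··█·······█·█········          
····██·█······████··█·          
···█··█·█····████·····          
·█··██·····█·████····█          
··█········█··██······          
·█······█··█··█··██·█·          
                                
                                
                                


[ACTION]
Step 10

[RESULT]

Gen: 10                         
······················          
······················          
·██···················          
██·█··················          
··█·██················          
█████·················          
██··█·················          
█·····················          
·███··················          
······················          
······················          
······················          
                                
                                
                                


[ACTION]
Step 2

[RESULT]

Gen: 12                         
······················          
·█····················          
████··················          
█·███·················          
····█·················          
······················          
······················          
·███··················          
·███··················          
·██···················          
······················          
······················          
                                
                                
                                


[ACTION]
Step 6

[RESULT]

Gen: 18                         
······················          
█·█···················          
█·██··················          
·█··██················          
······················          
······················          
·██···················          
█··█··················          
█·█···················          
·█····················          
······················          
······················          
                                
                                
                                


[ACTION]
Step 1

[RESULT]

Gen: 19                         
······················          
··██··················          
█·███·················          
·████·················          
······················          
······················          
·██···················          
█··█··················          
█·█···················          
·█····················          
······················          
······················          
                                
                                
                                


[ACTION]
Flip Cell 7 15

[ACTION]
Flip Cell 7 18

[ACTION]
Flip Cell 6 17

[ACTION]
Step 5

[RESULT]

Gen: 24                         
······················          
··██··················          
·█··█·················          
·█····················          
·█···█················          
██···█················          
██····················          
█··██·················          
█·█···················          
·█····················          
······················          
······················          
                                
                                
                                


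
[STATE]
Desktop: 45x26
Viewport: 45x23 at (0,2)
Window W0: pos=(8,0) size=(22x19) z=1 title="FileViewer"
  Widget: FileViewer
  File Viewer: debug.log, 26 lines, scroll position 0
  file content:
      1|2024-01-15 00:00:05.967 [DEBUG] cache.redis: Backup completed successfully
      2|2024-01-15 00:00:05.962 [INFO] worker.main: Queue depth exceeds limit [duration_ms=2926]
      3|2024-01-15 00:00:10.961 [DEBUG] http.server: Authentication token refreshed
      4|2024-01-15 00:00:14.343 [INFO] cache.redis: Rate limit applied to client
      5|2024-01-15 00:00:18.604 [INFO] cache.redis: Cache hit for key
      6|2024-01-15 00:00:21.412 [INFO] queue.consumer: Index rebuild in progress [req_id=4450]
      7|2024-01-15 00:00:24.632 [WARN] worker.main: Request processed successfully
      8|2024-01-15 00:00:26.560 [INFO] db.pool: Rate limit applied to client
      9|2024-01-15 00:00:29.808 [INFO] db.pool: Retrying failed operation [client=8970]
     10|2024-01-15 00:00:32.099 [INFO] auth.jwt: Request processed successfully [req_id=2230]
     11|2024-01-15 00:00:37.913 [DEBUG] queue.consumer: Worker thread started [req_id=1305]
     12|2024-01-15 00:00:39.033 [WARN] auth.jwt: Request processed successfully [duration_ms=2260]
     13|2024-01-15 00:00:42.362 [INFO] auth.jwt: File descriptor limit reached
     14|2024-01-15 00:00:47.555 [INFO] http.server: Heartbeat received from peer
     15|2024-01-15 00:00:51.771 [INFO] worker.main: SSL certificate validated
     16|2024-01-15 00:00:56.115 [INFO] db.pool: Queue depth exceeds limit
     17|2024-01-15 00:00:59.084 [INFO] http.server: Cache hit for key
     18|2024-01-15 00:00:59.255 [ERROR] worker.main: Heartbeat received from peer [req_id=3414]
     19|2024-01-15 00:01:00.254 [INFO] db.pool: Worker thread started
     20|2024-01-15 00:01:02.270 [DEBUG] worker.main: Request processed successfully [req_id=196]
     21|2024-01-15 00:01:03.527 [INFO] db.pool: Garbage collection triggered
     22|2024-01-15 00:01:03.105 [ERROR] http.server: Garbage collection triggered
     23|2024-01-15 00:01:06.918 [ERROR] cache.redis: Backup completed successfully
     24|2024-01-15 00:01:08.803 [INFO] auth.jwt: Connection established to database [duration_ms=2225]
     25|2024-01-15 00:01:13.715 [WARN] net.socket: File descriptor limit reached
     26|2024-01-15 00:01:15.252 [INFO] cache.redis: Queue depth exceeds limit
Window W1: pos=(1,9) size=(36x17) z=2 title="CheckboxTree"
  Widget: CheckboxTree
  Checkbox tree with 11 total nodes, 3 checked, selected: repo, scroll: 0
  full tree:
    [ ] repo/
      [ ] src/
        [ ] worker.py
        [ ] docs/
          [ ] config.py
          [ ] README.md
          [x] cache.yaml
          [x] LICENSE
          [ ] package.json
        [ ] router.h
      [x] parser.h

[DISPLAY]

        ┠────────────────────┨               
        ┃2024-01-15 00:00:05▲┃               
        ┃2024-01-15 00:00:05█┃               
        ┃2024-01-15 00:00:10░┃               
        ┃2024-01-15 00:00:14░┃               
        ┃2024-01-15 00:00:18░┃               
        ┃2024-01-15 00:00:21░┃               
 ┏━━━━━━━━━━━━━━━━━━━━━━━━━━━━━━━━━━┓        
 ┃ CheckboxTree                     ┃        
 ┠──────────────────────────────────┨        
 ┃>[-] repo/                        ┃        
 ┃   [-] src/                       ┃        
 ┃     [ ] worker.py                ┃        
 ┃     [-] docs/                    ┃        
 ┃       [ ] config.py              ┃        
 ┃       [ ] README.md              ┃        
 ┃       [x] cache.yaml             ┃        
 ┃       [x] LICENSE                ┃        
 ┃       [ ] package.json           ┃        
 ┃     [ ] router.h                 ┃        
 ┃   [x] parser.h                   ┃        
 ┃                                  ┃        
 ┃                                  ┃        


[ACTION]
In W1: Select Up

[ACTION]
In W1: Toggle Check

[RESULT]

        ┠────────────────────┨               
        ┃2024-01-15 00:00:05▲┃               
        ┃2024-01-15 00:00:05█┃               
        ┃2024-01-15 00:00:10░┃               
        ┃2024-01-15 00:00:14░┃               
        ┃2024-01-15 00:00:18░┃               
        ┃2024-01-15 00:00:21░┃               
 ┏━━━━━━━━━━━━━━━━━━━━━━━━━━━━━━━━━━┓        
 ┃ CheckboxTree                     ┃        
 ┠──────────────────────────────────┨        
 ┃>[x] repo/                        ┃        
 ┃   [x] src/                       ┃        
 ┃     [x] worker.py                ┃        
 ┃     [x] docs/                    ┃        
 ┃       [x] config.py              ┃        
 ┃       [x] README.md              ┃        
 ┃       [x] cache.yaml             ┃        
 ┃       [x] LICENSE                ┃        
 ┃       [x] package.json           ┃        
 ┃     [x] router.h                 ┃        
 ┃   [x] parser.h                   ┃        
 ┃                                  ┃        
 ┃                                  ┃        


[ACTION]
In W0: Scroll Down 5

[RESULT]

        ┠────────────────────┨               
        ┃2024-01-15 00:00:21▲┃               
        ┃2024-01-15 00:00:24░┃               
        ┃2024-01-15 00:00:26░┃               
        ┃2024-01-15 00:00:29░┃               
        ┃2024-01-15 00:00:32░┃               
        ┃2024-01-15 00:00:37░┃               
 ┏━━━━━━━━━━━━━━━━━━━━━━━━━━━━━━━━━━┓        
 ┃ CheckboxTree                     ┃        
 ┠──────────────────────────────────┨        
 ┃>[x] repo/                        ┃        
 ┃   [x] src/                       ┃        
 ┃     [x] worker.py                ┃        
 ┃     [x] docs/                    ┃        
 ┃       [x] config.py              ┃        
 ┃       [x] README.md              ┃        
 ┃       [x] cache.yaml             ┃        
 ┃       [x] LICENSE                ┃        
 ┃       [x] package.json           ┃        
 ┃     [x] router.h                 ┃        
 ┃   [x] parser.h                   ┃        
 ┃                                  ┃        
 ┃                                  ┃        


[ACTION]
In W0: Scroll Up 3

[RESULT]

        ┠────────────────────┨               
        ┃2024-01-15 00:00:10▲┃               
        ┃2024-01-15 00:00:14░┃               
        ┃2024-01-15 00:00:18░┃               
        ┃2024-01-15 00:00:21█┃               
        ┃2024-01-15 00:00:24░┃               
        ┃2024-01-15 00:00:26░┃               
 ┏━━━━━━━━━━━━━━━━━━━━━━━━━━━━━━━━━━┓        
 ┃ CheckboxTree                     ┃        
 ┠──────────────────────────────────┨        
 ┃>[x] repo/                        ┃        
 ┃   [x] src/                       ┃        
 ┃     [x] worker.py                ┃        
 ┃     [x] docs/                    ┃        
 ┃       [x] config.py              ┃        
 ┃       [x] README.md              ┃        
 ┃       [x] cache.yaml             ┃        
 ┃       [x] LICENSE                ┃        
 ┃       [x] package.json           ┃        
 ┃     [x] router.h                 ┃        
 ┃   [x] parser.h                   ┃        
 ┃                                  ┃        
 ┃                                  ┃        


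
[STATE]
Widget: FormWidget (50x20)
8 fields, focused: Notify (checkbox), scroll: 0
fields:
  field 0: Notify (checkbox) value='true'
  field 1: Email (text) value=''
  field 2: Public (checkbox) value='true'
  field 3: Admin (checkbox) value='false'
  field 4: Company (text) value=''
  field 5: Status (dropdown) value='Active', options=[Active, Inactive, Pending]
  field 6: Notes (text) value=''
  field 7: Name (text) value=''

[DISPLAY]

> Notify:     [x]                                 
  Email:      [                                  ]
  Public:     [x]                                 
  Admin:      [ ]                                 
  Company:    [                                  ]
  Status:     [Active                           ▼]
  Notes:      [                                  ]
  Name:       [                                  ]
                                                  
                                                  
                                                  
                                                  
                                                  
                                                  
                                                  
                                                  
                                                  
                                                  
                                                  
                                                  


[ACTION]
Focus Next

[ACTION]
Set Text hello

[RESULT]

  Notify:     [x]                                 
> Email:      [hello                             ]
  Public:     [x]                                 
  Admin:      [ ]                                 
  Company:    [                                  ]
  Status:     [Active                           ▼]
  Notes:      [                                  ]
  Name:       [                                  ]
                                                  
                                                  
                                                  
                                                  
                                                  
                                                  
                                                  
                                                  
                                                  
                                                  
                                                  
                                                  


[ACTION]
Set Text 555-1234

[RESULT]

  Notify:     [x]                                 
> Email:      [555-1234                          ]
  Public:     [x]                                 
  Admin:      [ ]                                 
  Company:    [                                  ]
  Status:     [Active                           ▼]
  Notes:      [                                  ]
  Name:       [                                  ]
                                                  
                                                  
                                                  
                                                  
                                                  
                                                  
                                                  
                                                  
                                                  
                                                  
                                                  
                                                  


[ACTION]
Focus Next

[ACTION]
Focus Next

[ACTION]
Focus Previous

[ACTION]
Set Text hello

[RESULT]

  Notify:     [x]                                 
  Email:      [555-1234                          ]
> Public:     [x]                                 
  Admin:      [ ]                                 
  Company:    [                                  ]
  Status:     [Active                           ▼]
  Notes:      [                                  ]
  Name:       [                                  ]
                                                  
                                                  
                                                  
                                                  
                                                  
                                                  
                                                  
                                                  
                                                  
                                                  
                                                  
                                                  


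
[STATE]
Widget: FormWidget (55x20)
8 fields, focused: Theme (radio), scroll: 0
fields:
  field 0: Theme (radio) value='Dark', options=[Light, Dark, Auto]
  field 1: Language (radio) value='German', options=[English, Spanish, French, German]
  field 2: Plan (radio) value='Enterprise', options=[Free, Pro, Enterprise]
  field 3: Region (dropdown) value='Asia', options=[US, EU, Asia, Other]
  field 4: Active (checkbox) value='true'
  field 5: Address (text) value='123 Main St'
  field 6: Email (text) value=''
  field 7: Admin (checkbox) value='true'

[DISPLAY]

> Theme:      ( ) Light  (●) Dark  ( ) Auto            
  Language:   ( ) English  ( ) Spanish  ( ) French  (●)
  Plan:       ( ) Free  ( ) Pro  (●) Enterprise        
  Region:     [Asia                                  ▼]
  Active:     [x]                                      
  Address:    [123 Main St                            ]
  Email:      [                                       ]
  Admin:      [x]                                      
                                                       
                                                       
                                                       
                                                       
                                                       
                                                       
                                                       
                                                       
                                                       
                                                       
                                                       
                                                       


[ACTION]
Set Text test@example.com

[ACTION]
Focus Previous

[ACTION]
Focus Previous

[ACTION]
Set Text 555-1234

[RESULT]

  Theme:      ( ) Light  (●) Dark  ( ) Auto            
  Language:   ( ) English  ( ) Spanish  ( ) French  (●)
  Plan:       ( ) Free  ( ) Pro  (●) Enterprise        
  Region:     [Asia                                  ▼]
  Active:     [x]                                      
  Address:    [123 Main St                            ]
> Email:      [555-1234                               ]
  Admin:      [x]                                      
                                                       
                                                       
                                                       
                                                       
                                                       
                                                       
                                                       
                                                       
                                                       
                                                       
                                                       
                                                       


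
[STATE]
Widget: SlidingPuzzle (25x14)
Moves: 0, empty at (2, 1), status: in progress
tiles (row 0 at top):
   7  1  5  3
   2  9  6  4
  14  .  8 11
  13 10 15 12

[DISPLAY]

┌────┬────┬────┬────┐    
│  7 │  1 │  5 │  3 │    
├────┼────┼────┼────┤    
│  2 │  9 │  6 │  4 │    
├────┼────┼────┼────┤    
│ 14 │    │  8 │ 11 │    
├────┼────┼────┼────┤    
│ 13 │ 10 │ 15 │ 12 │    
└────┴────┴────┴────┘    
Moves: 0                 
                         
                         
                         
                         


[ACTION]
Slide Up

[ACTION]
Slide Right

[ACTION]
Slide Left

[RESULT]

┌────┬────┬────┬────┐    
│  7 │  1 │  5 │  3 │    
├────┼────┼────┼────┤    
│  2 │  9 │  6 │  4 │    
├────┼────┼────┼────┤    
│ 14 │ 10 │  8 │ 11 │    
├────┼────┼────┼────┤    
│ 13 │    │ 15 │ 12 │    
└────┴────┴────┴────┘    
Moves: 3                 
                         
                         
                         
                         


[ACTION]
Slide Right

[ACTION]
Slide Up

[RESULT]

┌────┬────┬────┬────┐    
│  7 │  1 │  5 │  3 │    
├────┼────┼────┼────┤    
│  2 │  9 │  6 │  4 │    
├────┼────┼────┼────┤    
│ 14 │ 10 │  8 │ 11 │    
├────┼────┼────┼────┤    
│    │ 13 │ 15 │ 12 │    
└────┴────┴────┴────┘    
Moves: 4                 
                         
                         
                         
                         


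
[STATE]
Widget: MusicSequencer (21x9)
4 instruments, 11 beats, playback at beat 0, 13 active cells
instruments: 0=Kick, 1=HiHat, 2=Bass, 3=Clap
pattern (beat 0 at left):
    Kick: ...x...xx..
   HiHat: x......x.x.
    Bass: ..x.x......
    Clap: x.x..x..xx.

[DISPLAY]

      ▼1234567890    
  Kick···█···██··    
 HiHat█······█·█·    
  Bass··█·█······    
  Clap█·█··█··██·    
                     
                     
                     
                     


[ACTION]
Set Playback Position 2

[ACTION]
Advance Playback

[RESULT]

      012▼4567890    
  Kick···█···██··    
 HiHat█······█·█·    
  Bass··█·█······    
  Clap█·█··█··██·    
                     
                     
                     
                     


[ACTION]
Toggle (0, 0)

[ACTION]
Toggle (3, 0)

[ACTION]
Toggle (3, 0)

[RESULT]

      012▼4567890    
  Kick█··█···██··    
 HiHat█······█·█·    
  Bass··█·█······    
  Clap█·█··█··██·    
                     
                     
                     
                     


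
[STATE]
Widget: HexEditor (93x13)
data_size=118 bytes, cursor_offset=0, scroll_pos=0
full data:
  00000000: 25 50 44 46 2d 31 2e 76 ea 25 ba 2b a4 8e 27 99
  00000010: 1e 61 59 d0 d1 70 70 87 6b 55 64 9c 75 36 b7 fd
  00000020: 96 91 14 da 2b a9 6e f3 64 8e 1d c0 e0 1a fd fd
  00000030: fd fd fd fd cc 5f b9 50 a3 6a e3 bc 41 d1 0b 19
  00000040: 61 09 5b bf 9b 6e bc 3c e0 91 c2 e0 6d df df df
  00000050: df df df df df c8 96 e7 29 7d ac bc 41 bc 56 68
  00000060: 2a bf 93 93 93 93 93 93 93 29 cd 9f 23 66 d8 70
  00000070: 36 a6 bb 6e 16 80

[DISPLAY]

00000000  25 50 44 46 2d 31 2e 76  ea 25 ba 2b a4 8e 27 99  |%PDF-1.v.%.+..'.|               
00000010  1e 61 59 d0 d1 70 70 87  6b 55 64 9c 75 36 b7 fd  |.aY..pp.kUd.u6..|               
00000020  96 91 14 da 2b a9 6e f3  64 8e 1d c0 e0 1a fd fd  |....+.n.d.......|               
00000030  fd fd fd fd cc 5f b9 50  a3 6a e3 bc 41 d1 0b 19  |....._.P.j..A...|               
00000040  61 09 5b bf 9b 6e bc 3c  e0 91 c2 e0 6d df df df  |a.[..n.<....m...|               
00000050  df df df df df c8 96 e7  29 7d ac bc 41 bc 56 68  |........)}..A.Vh|               
00000060  2a bf 93 93 93 93 93 93  93 29 cd 9f 23 66 d8 70  |*........)..#f.p|               
00000070  36 a6 bb 6e 16 80                                 |6..n..          |               
                                                                                             
                                                                                             
                                                                                             
                                                                                             
                                                                                             


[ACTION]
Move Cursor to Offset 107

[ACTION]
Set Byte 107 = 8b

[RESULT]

00000000  25 50 44 46 2d 31 2e 76  ea 25 ba 2b a4 8e 27 99  |%PDF-1.v.%.+..'.|               
00000010  1e 61 59 d0 d1 70 70 87  6b 55 64 9c 75 36 b7 fd  |.aY..pp.kUd.u6..|               
00000020  96 91 14 da 2b a9 6e f3  64 8e 1d c0 e0 1a fd fd  |....+.n.d.......|               
00000030  fd fd fd fd cc 5f b9 50  a3 6a e3 bc 41 d1 0b 19  |....._.P.j..A...|               
00000040  61 09 5b bf 9b 6e bc 3c  e0 91 c2 e0 6d df df df  |a.[..n.<....m...|               
00000050  df df df df df c8 96 e7  29 7d ac bc 41 bc 56 68  |........)}..A.Vh|               
00000060  2a bf 93 93 93 93 93 93  93 29 cd 8B 23 66 d8 70  |*........)..#f.p|               
00000070  36 a6 bb 6e 16 80                                 |6..n..          |               
                                                                                             
                                                                                             
                                                                                             
                                                                                             
                                                                                             


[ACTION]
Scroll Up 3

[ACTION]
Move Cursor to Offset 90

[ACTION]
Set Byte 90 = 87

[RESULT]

00000000  25 50 44 46 2d 31 2e 76  ea 25 ba 2b a4 8e 27 99  |%PDF-1.v.%.+..'.|               
00000010  1e 61 59 d0 d1 70 70 87  6b 55 64 9c 75 36 b7 fd  |.aY..pp.kUd.u6..|               
00000020  96 91 14 da 2b a9 6e f3  64 8e 1d c0 e0 1a fd fd  |....+.n.d.......|               
00000030  fd fd fd fd cc 5f b9 50  a3 6a e3 bc 41 d1 0b 19  |....._.P.j..A...|               
00000040  61 09 5b bf 9b 6e bc 3c  e0 91 c2 e0 6d df df df  |a.[..n.<....m...|               
00000050  df df df df df c8 96 e7  29 7d 87 bc 41 bc 56 68  |........)}..A.Vh|               
00000060  2a bf 93 93 93 93 93 93  93 29 cd 8b 23 66 d8 70  |*........)..#f.p|               
00000070  36 a6 bb 6e 16 80                                 |6..n..          |               
                                                                                             
                                                                                             
                                                                                             
                                                                                             
                                                                                             


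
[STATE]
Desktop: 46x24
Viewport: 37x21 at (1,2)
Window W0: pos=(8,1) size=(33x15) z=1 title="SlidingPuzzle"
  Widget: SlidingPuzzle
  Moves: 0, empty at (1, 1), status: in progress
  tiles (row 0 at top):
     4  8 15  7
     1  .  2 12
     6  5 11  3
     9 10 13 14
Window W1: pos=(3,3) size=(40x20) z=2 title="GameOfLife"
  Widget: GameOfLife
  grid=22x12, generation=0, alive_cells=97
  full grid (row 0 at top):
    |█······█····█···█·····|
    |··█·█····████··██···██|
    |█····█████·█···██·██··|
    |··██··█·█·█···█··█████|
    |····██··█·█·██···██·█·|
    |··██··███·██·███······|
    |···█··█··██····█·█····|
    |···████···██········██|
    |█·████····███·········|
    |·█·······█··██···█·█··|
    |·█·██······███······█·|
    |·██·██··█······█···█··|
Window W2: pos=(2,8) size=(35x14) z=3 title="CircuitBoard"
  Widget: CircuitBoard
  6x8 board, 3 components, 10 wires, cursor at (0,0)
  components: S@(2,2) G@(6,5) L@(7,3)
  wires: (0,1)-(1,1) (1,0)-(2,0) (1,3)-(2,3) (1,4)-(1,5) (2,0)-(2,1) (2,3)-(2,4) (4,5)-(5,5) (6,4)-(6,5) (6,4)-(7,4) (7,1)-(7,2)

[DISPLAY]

       ┃ SlidingPuzzle               
  ┏━━━━━━━━━━━━━━━━━━━━━━━━━━━━━━━━━━
  ┃ GameOfLife                       
  ┠──────────────────────────────────
  ┃Gen: 0                            
  ┃█······█····█···█·····            
 ┏━━━━━━━━━━━━━━━━━━━━━━━━━━━━━━━━━┓ 
 ┃ CircuitBoard                    ┃ 
 ┠─────────────────────────────────┨ 
 ┃   0 1 2 3 4 5                   ┃ 
 ┃0  [.]  ·                        ┃ 
 ┃        │                        ┃ 
 ┃1   ·   ·       ·   · ─ ·        ┃ 
 ┃    │           │                ┃ 
 ┃2   · ─ ·   S   · ─ ·            ┃ 
 ┃                                 ┃ 
 ┃3                                ┃ 
 ┃                                 ┃ 
 ┃4                       ·        ┃ 
 ┗━━━━━━━━━━━━━━━━━━━━━━━━━━━━━━━━━┛ 
  ┗━━━━━━━━━━━━━━━━━━━━━━━━━━━━━━━━━━


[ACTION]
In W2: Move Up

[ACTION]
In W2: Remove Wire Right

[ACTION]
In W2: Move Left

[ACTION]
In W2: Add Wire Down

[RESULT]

       ┃ SlidingPuzzle               
  ┏━━━━━━━━━━━━━━━━━━━━━━━━━━━━━━━━━━
  ┃ GameOfLife                       
  ┠──────────────────────────────────
  ┃Gen: 0                            
  ┃█······█····█···█·····            
 ┏━━━━━━━━━━━━━━━━━━━━━━━━━━━━━━━━━┓ 
 ┃ CircuitBoard                    ┃ 
 ┠─────────────────────────────────┨ 
 ┃   0 1 2 3 4 5                   ┃ 
 ┃0  [.]  ·                        ┃ 
 ┃    │   │                        ┃ 
 ┃1   ·   ·       ·   · ─ ·        ┃ 
 ┃    │           │                ┃ 
 ┃2   · ─ ·   S   · ─ ·            ┃ 
 ┃                                 ┃ 
 ┃3                                ┃ 
 ┃                                 ┃ 
 ┃4                       ·        ┃ 
 ┗━━━━━━━━━━━━━━━━━━━━━━━━━━━━━━━━━┛ 
  ┗━━━━━━━━━━━━━━━━━━━━━━━━━━━━━━━━━━


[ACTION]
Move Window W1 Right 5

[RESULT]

       ┃ SlidingPuzzle               
     ┏━━━━━━━━━━━━━━━━━━━━━━━━━━━━━━━
     ┃ GameOfLife                    
     ┠───────────────────────────────
     ┃Gen: 0                         
     ┃█······█····█···█·····         
 ┏━━━━━━━━━━━━━━━━━━━━━━━━━━━━━━━━━┓ 
 ┃ CircuitBoard                    ┃ 
 ┠─────────────────────────────────┨ 
 ┃   0 1 2 3 4 5                   ┃ 
 ┃0  [.]  ·                        ┃ 
 ┃    │   │                        ┃ 
 ┃1   ·   ·       ·   · ─ ·        ┃ 
 ┃    │           │                ┃ 
 ┃2   · ─ ·   S   · ─ ·            ┃ 
 ┃                                 ┃ 
 ┃3                                ┃ 
 ┃                                 ┃ 
 ┃4                       ·        ┃ 
 ┗━━━━━━━━━━━━━━━━━━━━━━━━━━━━━━━━━┛ 
     ┗━━━━━━━━━━━━━━━━━━━━━━━━━━━━━━━


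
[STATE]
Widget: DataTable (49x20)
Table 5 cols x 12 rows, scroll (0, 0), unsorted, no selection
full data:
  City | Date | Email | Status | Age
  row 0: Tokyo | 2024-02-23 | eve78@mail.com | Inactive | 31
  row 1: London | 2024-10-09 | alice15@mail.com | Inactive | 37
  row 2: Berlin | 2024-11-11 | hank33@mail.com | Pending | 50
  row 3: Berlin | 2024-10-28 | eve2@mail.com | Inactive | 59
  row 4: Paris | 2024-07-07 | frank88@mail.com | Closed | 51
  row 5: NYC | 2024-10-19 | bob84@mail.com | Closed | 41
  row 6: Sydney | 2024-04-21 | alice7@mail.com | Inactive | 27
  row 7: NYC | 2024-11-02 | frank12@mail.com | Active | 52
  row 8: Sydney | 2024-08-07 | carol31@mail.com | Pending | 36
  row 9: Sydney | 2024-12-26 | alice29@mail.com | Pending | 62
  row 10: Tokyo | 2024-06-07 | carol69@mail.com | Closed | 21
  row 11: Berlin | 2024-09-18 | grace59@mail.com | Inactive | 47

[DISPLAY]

City  │Date      │Email           │Status  │Age  
──────┼──────────┼────────────────┼────────┼───  
Tokyo │2024-02-23│eve78@mail.com  │Inactive│31   
London│2024-10-09│alice15@mail.com│Inactive│37   
Berlin│2024-11-11│hank33@mail.com │Pending │50   
Berlin│2024-10-28│eve2@mail.com   │Inactive│59   
Paris │2024-07-07│frank88@mail.com│Closed  │51   
NYC   │2024-10-19│bob84@mail.com  │Closed  │41   
Sydney│2024-04-21│alice7@mail.com │Inactive│27   
NYC   │2024-11-02│frank12@mail.com│Active  │52   
Sydney│2024-08-07│carol31@mail.com│Pending │36   
Sydney│2024-12-26│alice29@mail.com│Pending │62   
Tokyo │2024-06-07│carol69@mail.com│Closed  │21   
Berlin│2024-09-18│grace59@mail.com│Inactive│47   
                                                 
                                                 
                                                 
                                                 
                                                 
                                                 


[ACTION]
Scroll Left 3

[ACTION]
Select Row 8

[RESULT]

City  │Date      │Email           │Status  │Age  
──────┼──────────┼────────────────┼────────┼───  
Tokyo │2024-02-23│eve78@mail.com  │Inactive│31   
London│2024-10-09│alice15@mail.com│Inactive│37   
Berlin│2024-11-11│hank33@mail.com │Pending │50   
Berlin│2024-10-28│eve2@mail.com   │Inactive│59   
Paris │2024-07-07│frank88@mail.com│Closed  │51   
NYC   │2024-10-19│bob84@mail.com  │Closed  │41   
Sydney│2024-04-21│alice7@mail.com │Inactive│27   
NYC   │2024-11-02│frank12@mail.com│Active  │52   
>ydney│2024-08-07│carol31@mail.com│Pending │36   
Sydney│2024-12-26│alice29@mail.com│Pending │62   
Tokyo │2024-06-07│carol69@mail.com│Closed  │21   
Berlin│2024-09-18│grace59@mail.com│Inactive│47   
                                                 
                                                 
                                                 
                                                 
                                                 
                                                 


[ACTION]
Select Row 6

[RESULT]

City  │Date      │Email           │Status  │Age  
──────┼──────────┼────────────────┼────────┼───  
Tokyo │2024-02-23│eve78@mail.com  │Inactive│31   
London│2024-10-09│alice15@mail.com│Inactive│37   
Berlin│2024-11-11│hank33@mail.com │Pending │50   
Berlin│2024-10-28│eve2@mail.com   │Inactive│59   
Paris │2024-07-07│frank88@mail.com│Closed  │51   
NYC   │2024-10-19│bob84@mail.com  │Closed  │41   
>ydney│2024-04-21│alice7@mail.com │Inactive│27   
NYC   │2024-11-02│frank12@mail.com│Active  │52   
Sydney│2024-08-07│carol31@mail.com│Pending │36   
Sydney│2024-12-26│alice29@mail.com│Pending │62   
Tokyo │2024-06-07│carol69@mail.com│Closed  │21   
Berlin│2024-09-18│grace59@mail.com│Inactive│47   
                                                 
                                                 
                                                 
                                                 
                                                 
                                                 


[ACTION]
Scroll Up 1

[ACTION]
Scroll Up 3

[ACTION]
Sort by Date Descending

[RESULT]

City  │Date     ▼│Email           │Status  │Age  
──────┼──────────┼────────────────┼────────┼───  
Sydney│2024-12-26│alice29@mail.com│Pending │62   
Berlin│2024-11-11│hank33@mail.com │Pending │50   
NYC   │2024-11-02│frank12@mail.com│Active  │52   
Berlin│2024-10-28│eve2@mail.com   │Inactive│59   
NYC   │2024-10-19│bob84@mail.com  │Closed  │41   
London│2024-10-09│alice15@mail.com│Inactive│37   
>erlin│2024-09-18│grace59@mail.com│Inactive│47   
Sydney│2024-08-07│carol31@mail.com│Pending │36   
Paris │2024-07-07│frank88@mail.com│Closed  │51   
Tokyo │2024-06-07│carol69@mail.com│Closed  │21   
Sydney│2024-04-21│alice7@mail.com │Inactive│27   
Tokyo │2024-02-23│eve78@mail.com  │Inactive│31   
                                                 
                                                 
                                                 
                                                 
                                                 
                                                 
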